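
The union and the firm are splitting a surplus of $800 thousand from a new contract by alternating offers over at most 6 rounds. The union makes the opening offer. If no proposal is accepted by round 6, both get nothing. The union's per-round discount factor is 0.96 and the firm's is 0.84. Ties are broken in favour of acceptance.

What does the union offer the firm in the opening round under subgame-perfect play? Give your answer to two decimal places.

Round 6 (the firm proposes): the union will accept anything ≥ 0, so the firm offers 0 and keeps 800.
Round 5 (the union proposes): the firm can get 800 next round, worth 0.84 × 800 = 672 now, so the union offers 672, keeping 128.
Round 4 (the firm proposes): the union can get 128 next round, worth 0.96 × 128 = 122.88 now; the firm offers that and keeps 677.12.
Round 3 (the union proposes): the firm can get 677.12 next round, worth 0.84 × 677.12 = 568.7808 now; the union offers that and keeps 231.2192.
Round 2 (the firm proposes): the union can get 231.2192 next round, worth 0.96 × 231.2192 = 221.970432 now; the firm offers that and keeps 578.029568.
Round 1 (the union proposes): the firm can get 578.029568 next round, worth 0.84 × 578.029568 = 485.54483712 now; the union offers that and keeps 314.45516288.

485.54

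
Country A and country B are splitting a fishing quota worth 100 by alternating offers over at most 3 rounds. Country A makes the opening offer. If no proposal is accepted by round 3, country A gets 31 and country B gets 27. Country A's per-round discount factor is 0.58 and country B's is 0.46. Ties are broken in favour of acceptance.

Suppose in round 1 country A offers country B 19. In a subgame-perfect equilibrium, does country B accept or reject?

Reject

Round 3 (country A proposes): country B gets 27 if talks fail, so country A offers 27 and keeps 73.
Round 2 (country B proposes): country A can get 73 next round, worth 0.58 × 73 = 42.34 now, so country B offers 42.34, keeping 57.66.
So by rejecting in round 1, country B gets 57.66 next round, worth 0.46 × 57.66 = 26.5236 now.
Offer 19 < 26.5236, so country B rejects.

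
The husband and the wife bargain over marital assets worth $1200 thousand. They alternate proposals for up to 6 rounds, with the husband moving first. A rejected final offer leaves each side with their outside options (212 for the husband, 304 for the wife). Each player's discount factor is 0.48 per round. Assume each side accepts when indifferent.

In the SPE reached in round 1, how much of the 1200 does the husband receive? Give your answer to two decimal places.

806.30

Round 6 (the wife proposes): the husband gets 212 if talks fail, so the wife offers 212 and keeps 988.
Round 5 (the husband proposes): the wife can get 988 next round, worth 0.48 × 988 = 474.24 now, so the husband offers 474.24, keeping 725.76.
Round 4 (the wife proposes): the husband can get 725.76 next round, worth 0.48 × 725.76 = 348.3648 now; the wife offers that and keeps 851.6352.
Round 3 (the husband proposes): the wife can get 851.6352 next round, worth 0.48 × 851.6352 = 408.784896 now, so the husband offers 408.784896, keeping 791.215104.
Round 2 (the wife proposes): the husband can get 791.215104 next round, worth 0.48 × 791.215104 = 379.78324992 now. The wife offers 379.78324992 and keeps 1200 − 379.78324992 = 820.21675008.
Round 1 (the husband proposes): the wife can get 820.21675008 next round, worth 0.48 × 820.21675008 = 393.7040400384 now, so the husband offers 393.7040400384, keeping 806.2959599616.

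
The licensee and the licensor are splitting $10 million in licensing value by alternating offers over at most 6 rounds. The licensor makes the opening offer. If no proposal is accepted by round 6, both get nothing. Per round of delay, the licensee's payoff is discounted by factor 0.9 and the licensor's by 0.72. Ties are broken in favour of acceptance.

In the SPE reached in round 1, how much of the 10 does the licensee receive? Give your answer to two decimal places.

Round 6 (the licensee proposes): rejection yields 0 for the licensor; the licensee offers 0 and keeps 10.
Round 5 (the licensor proposes): the licensee can get 10 next round, worth 0.9 × 10 = 9 now, so the licensor offers 9, keeping 1.
Round 4 (the licensee proposes): the licensor can get 1 next round, worth 0.72 × 1 = 0.72 now. The licensee offers 0.72 and keeps 10 − 0.72 = 9.28.
Round 3 (the licensor proposes): the licensee can get 9.28 next round, worth 0.9 × 9.28 = 8.352 now. The licensor offers 8.352 and keeps 10 − 8.352 = 1.648.
Round 2 (the licensee proposes): the licensor can get 1.648 next round, worth 0.72 × 1.648 = 1.18656 now. The licensee offers 1.18656 and keeps 10 − 1.18656 = 8.81344.
Round 1 (the licensor proposes): the licensee can get 8.81344 next round, worth 0.9 × 8.81344 = 7.932096 now, so the licensor offers 7.932096, keeping 2.067904.

7.93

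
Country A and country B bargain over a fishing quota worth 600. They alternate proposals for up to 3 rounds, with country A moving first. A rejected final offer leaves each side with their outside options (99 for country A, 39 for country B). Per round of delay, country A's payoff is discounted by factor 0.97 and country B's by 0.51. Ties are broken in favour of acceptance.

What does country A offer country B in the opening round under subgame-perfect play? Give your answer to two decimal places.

28.47

Solve by backward induction from round 3.
Round 3 (country A proposes): country B gets 39 if talks fail, so country A offers 39 and keeps 561.
Round 2 (country B proposes): country A can get 561 next round, worth 0.97 × 561 = 544.17 now; country B offers that and keeps 55.83.
Round 1 (country A proposes): country B can get 55.83 next round, worth 0.51 × 55.83 = 28.4733 now, so country A offers 28.4733, keeping 571.5267.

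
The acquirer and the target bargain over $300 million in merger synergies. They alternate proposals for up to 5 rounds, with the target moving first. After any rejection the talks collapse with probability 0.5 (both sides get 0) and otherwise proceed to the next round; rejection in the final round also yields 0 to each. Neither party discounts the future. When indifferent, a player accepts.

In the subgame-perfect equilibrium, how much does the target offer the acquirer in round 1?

93.75

By backward induction:
Round 5 (the target proposes): the acquirer will accept anything ≥ 0, so the target offers 0 and keeps 300.
Round 4 (the acquirer proposes): rejecting gives the target an expected 0.5 × 300 = 150. The acquirer offers 150 and keeps 300 − 150 = 150.
Round 3 (the target proposes): rejecting gives the acquirer an expected 0.5 × 150 = 75, so the target offers 75, keeping 225.
Round 2 (the acquirer proposes): rejecting gives the target an expected 0.5 × 225 = 112.5. The acquirer offers 112.5 and keeps 300 − 112.5 = 187.5.
Round 1 (the target proposes): rejecting gives the acquirer an expected 0.5 × 187.5 = 93.75; the target offers that and keeps 206.25.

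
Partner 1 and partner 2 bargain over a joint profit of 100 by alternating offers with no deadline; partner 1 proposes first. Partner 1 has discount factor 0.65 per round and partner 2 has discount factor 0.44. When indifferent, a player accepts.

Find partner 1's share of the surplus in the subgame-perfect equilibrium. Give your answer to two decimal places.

78.43

Let x be partner 1's share when partner 1 proposes and y be partner 2's share when partner 2 proposes.
Partner 2 accepts iff offered ≥ 0.44·y, so x = 100 − 0.44y. Symmetrically y = 100 − 0.65x.
Substituting: x = 100 − 0.44(100 − 0.65x), giving x(1 − 0.65·0.44) = 100(1 − 0.44).
So x = 100 × 0.56 / 0.714 ≈ 78.4314, and partner 2 receives 100 − x ≈ 21.5686.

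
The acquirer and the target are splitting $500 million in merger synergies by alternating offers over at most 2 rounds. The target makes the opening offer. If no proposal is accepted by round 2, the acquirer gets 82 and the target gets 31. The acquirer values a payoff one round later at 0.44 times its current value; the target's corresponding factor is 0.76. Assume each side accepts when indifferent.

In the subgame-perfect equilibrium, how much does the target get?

Round 2 (the acquirer proposes): the target gets 31 if talks fail, so the acquirer offers 31 and keeps 469.
Round 1 (the target proposes): the acquirer can get 469 next round, worth 0.44 × 469 = 206.36 now. The target offers 206.36 and keeps 500 − 206.36 = 293.64.

293.64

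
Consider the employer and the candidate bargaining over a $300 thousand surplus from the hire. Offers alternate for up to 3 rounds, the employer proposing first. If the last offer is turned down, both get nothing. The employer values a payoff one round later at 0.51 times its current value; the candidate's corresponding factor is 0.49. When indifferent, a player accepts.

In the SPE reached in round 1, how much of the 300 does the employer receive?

Solve by backward induction from round 3.
Round 3 (the employer proposes): the candidate will accept anything ≥ 0, so the employer offers 0 and keeps 300.
Round 2 (the candidate proposes): the employer can get 300 next round, worth 0.51 × 300 = 153 now; the candidate offers that and keeps 147.
Round 1 (the employer proposes): the candidate can get 147 next round, worth 0.49 × 147 = 72.03 now, so the employer offers 72.03, keeping 227.97.

227.97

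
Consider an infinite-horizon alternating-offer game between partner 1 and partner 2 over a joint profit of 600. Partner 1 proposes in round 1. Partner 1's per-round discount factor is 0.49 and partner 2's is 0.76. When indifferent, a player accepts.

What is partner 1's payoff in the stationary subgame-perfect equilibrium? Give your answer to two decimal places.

229.45

In a stationary SPE each proposer offers the other exactly their discounted continuation value.
If partner 1 keeps x when proposing and partner 2 keeps y when proposing, then x = 600 − 0.76y and y = 600 − 0.49x.
Solving: x = 600(1 − 0.76) / (1 − 0.49·0.76) = 144 / 0.6276 ≈ 229.4455.
Partner 2 gets 600 − 229.4455 ≈ 370.5545.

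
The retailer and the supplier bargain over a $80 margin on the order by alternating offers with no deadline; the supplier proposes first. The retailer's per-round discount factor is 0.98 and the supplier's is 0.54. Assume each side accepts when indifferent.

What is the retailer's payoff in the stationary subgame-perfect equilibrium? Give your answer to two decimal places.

76.60

Let x be the supplier's share when the supplier proposes and y be the retailer's share when the retailer proposes.
The retailer accepts iff offered ≥ 0.98·y, so x = 80 − 0.98y. Symmetrically y = 80 − 0.54x.
Substituting: x = 80 − 0.98(80 − 0.54x), giving x(1 − 0.54·0.98) = 80(1 − 0.98).
So x = 80 × 0.02 / 0.4708 ≈ 3.3985, and the retailer receives 80 − x ≈ 76.6015.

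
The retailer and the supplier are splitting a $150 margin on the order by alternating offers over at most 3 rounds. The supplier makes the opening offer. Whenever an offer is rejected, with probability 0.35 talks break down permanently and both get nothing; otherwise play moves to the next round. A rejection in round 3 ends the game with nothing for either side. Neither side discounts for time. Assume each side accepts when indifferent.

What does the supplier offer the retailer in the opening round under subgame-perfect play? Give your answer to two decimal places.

Round 3 (the supplier proposes): the retailer will accept anything ≥ 0, so the supplier offers 0 and keeps 150.
Round 2 (the retailer proposes): rejecting gives the supplier an expected 0.65 × 150 = 97.5. The retailer offers 97.5 and keeps 150 − 97.5 = 52.5.
Round 1 (the supplier proposes): rejecting gives the retailer an expected 0.65 × 52.5 = 34.125. The supplier offers 34.125 and keeps 150 − 34.125 = 115.875.

34.13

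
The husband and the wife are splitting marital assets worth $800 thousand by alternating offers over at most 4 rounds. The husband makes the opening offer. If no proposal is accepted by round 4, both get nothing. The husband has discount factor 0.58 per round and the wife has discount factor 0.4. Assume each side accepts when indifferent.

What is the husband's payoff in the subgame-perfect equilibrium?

Round 4 (the wife proposes): the husband will accept anything ≥ 0, so the wife offers 0 and keeps 800.
Round 3 (the husband proposes): the wife can get 800 next round, worth 0.4 × 800 = 320 now. The husband offers 320 and keeps 800 − 320 = 480.
Round 2 (the wife proposes): the husband can get 480 next round, worth 0.58 × 480 = 278.4 now. The wife offers 278.4 and keeps 800 − 278.4 = 521.6.
Round 1 (the husband proposes): the wife can get 521.6 next round, worth 0.4 × 521.6 = 208.64 now, so the husband offers 208.64, keeping 591.36.

591.36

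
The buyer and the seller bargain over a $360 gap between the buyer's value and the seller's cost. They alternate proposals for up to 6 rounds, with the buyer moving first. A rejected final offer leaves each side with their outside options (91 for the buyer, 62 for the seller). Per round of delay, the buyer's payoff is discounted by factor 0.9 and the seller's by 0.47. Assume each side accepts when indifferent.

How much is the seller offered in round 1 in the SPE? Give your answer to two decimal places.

Work backward from the last round.
Round 6 (the seller proposes): the buyer gets 91 if talks fail, so the seller offers 91 and keeps 269.
Round 5 (the buyer proposes): the seller can get 269 next round, worth 0.47 × 269 = 126.43 now, so the buyer offers 126.43, keeping 233.57.
Round 4 (the seller proposes): the buyer can get 233.57 next round, worth 0.9 × 233.57 = 210.213 now. The seller offers 210.213 and keeps 360 − 210.213 = 149.787.
Round 3 (the buyer proposes): the seller can get 149.787 next round, worth 0.47 × 149.787 = 70.39989 now. The buyer offers 70.39989 and keeps 360 − 70.39989 = 289.60011.
Round 2 (the seller proposes): the buyer can get 289.60011 next round, worth 0.9 × 289.60011 = 260.640099 now, so the seller offers 260.640099, keeping 99.359901.
Round 1 (the buyer proposes): the seller can get 99.359901 next round, worth 0.47 × 99.359901 = 46.69915347 now. The buyer offers 46.69915347 and keeps 360 − 46.69915347 = 313.30084653.

46.70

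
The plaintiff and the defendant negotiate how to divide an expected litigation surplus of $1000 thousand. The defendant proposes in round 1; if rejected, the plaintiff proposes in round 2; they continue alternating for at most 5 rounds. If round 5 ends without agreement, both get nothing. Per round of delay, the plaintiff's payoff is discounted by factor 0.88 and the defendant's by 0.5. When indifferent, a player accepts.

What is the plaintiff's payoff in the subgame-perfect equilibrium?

Round 5 (the defendant proposes): the plaintiff will accept anything ≥ 0, so the defendant offers 0 and keeps 1000.
Round 4 (the plaintiff proposes): the defendant can get 1000 next round, worth 0.5 × 1000 = 500 now. The plaintiff offers 500 and keeps 1000 − 500 = 500.
Round 3 (the defendant proposes): the plaintiff can get 500 next round, worth 0.88 × 500 = 440 now, so the defendant offers 440, keeping 560.
Round 2 (the plaintiff proposes): the defendant can get 560 next round, worth 0.5 × 560 = 280 now. The plaintiff offers 280 and keeps 1000 − 280 = 720.
Round 1 (the defendant proposes): the plaintiff can get 720 next round, worth 0.88 × 720 = 633.6 now. The defendant offers 633.6 and keeps 1000 − 633.6 = 366.4.

633.6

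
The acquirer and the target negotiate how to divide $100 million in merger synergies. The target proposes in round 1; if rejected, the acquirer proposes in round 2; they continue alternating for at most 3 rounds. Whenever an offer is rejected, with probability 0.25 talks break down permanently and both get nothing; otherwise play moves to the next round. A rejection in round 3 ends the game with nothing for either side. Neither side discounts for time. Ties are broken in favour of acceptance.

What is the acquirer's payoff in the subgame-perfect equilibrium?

By backward induction:
Round 3 (the target proposes): rejection yields 0 for the acquirer; the target offers 0 and keeps 100.
Round 2 (the acquirer proposes): rejecting gives the target an expected 0.75 × 100 = 75. The acquirer offers 75 and keeps 100 − 75 = 25.
Round 1 (the target proposes): rejecting gives the acquirer an expected 0.75 × 25 = 18.75, so the target offers 18.75, keeping 81.25.

18.75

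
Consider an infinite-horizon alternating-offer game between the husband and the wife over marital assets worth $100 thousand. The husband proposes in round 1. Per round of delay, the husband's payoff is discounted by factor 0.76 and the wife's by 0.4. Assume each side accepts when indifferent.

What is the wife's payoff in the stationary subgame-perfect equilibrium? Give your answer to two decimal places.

13.79

Let x be the husband's share when the husband proposes and y be the wife's share when the wife proposes.
The wife accepts iff offered ≥ 0.4·y, so x = 100 − 0.4y. Symmetrically y = 100 − 0.76x.
Substituting: x = 100 − 0.4(100 − 0.76x), giving x(1 − 0.76·0.4) = 100(1 − 0.4).
So x = 100 × 0.6 / 0.696 ≈ 86.2069, and the wife receives 100 − x ≈ 13.7931.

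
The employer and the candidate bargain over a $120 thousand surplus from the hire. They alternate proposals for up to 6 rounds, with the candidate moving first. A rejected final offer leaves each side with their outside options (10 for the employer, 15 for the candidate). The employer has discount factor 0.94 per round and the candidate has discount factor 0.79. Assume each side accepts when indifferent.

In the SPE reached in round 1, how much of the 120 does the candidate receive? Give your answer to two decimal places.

24.29

Round 6 (the employer proposes): the candidate gets 15 if talks fail, so the employer offers 15 and keeps 105.
Round 5 (the candidate proposes): the employer can get 105 next round, worth 0.94 × 105 = 98.7 now. The candidate offers 98.7 and keeps 120 − 98.7 = 21.3.
Round 4 (the employer proposes): the candidate can get 21.3 next round, worth 0.79 × 21.3 = 16.827 now, so the employer offers 16.827, keeping 103.173.
Round 3 (the candidate proposes): the employer can get 103.173 next round, worth 0.94 × 103.173 = 96.98262 now, so the candidate offers 96.98262, keeping 23.01738.
Round 2 (the employer proposes): the candidate can get 23.01738 next round, worth 0.79 × 23.01738 = 18.1837302 now; the employer offers that and keeps 101.8162698.
Round 1 (the candidate proposes): the employer can get 101.8162698 next round, worth 0.94 × 101.8162698 = 95.707293612 now. The candidate offers 95.707293612 and keeps 120 − 95.707293612 = 24.292706388.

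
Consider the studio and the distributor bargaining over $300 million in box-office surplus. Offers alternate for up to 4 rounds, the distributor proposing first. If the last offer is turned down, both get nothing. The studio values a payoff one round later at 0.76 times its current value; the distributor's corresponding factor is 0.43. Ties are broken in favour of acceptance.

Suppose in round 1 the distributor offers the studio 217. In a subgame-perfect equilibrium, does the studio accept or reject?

Round 4 (the studio proposes): rejection yields 0 for the distributor; the studio offers 0 and keeps 300.
Round 3 (the distributor proposes): the studio can get 300 next round, worth 0.76 × 300 = 228 now. The distributor offers 228 and keeps 300 − 228 = 72.
Round 2 (the studio proposes): the distributor can get 72 next round, worth 0.43 × 72 = 30.96 now; the studio offers that and keeps 269.04.
So by rejecting in round 1, the studio gets 269.04 next round, worth 0.76 × 269.04 = 204.4704 now.
Offer 217 ≥ 204.4704, so the studio accepts.

Accept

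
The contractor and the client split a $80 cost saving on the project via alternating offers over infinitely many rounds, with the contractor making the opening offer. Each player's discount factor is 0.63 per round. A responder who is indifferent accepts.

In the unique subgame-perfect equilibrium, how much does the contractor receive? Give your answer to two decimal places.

When the contractor proposes, the client accepts any offer worth at least 0.63 times what the client would get by proposing next round; and vice versa.
This gives x = 80 − 0.63y and y = 80 − 0.63x, where x and y are each side's share when it proposes.
Hence (1 − 0.63·0.63)x = 80(1 − 0.63), i.e. 0.6031·x = 29.6.
x ≈ 49.0798; the client's share is 80 − x ≈ 30.9202.

49.08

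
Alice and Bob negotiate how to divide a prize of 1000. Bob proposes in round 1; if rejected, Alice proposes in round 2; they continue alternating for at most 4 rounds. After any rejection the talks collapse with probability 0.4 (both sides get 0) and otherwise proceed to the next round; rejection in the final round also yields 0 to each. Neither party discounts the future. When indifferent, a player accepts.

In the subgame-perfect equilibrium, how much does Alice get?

Round 4 (Alice proposes): rejection yields 0 for Bob; Alice offers 0 and keeps 1000.
Round 3 (Bob proposes): rejecting gives Alice an expected 0.6 × 1000 = 600; Bob offers that and keeps 400.
Round 2 (Alice proposes): rejecting gives Bob an expected 0.6 × 400 = 240. Alice offers 240 and keeps 1000 − 240 = 760.
Round 1 (Bob proposes): rejecting gives Alice an expected 0.6 × 760 = 456; Bob offers that and keeps 544.

456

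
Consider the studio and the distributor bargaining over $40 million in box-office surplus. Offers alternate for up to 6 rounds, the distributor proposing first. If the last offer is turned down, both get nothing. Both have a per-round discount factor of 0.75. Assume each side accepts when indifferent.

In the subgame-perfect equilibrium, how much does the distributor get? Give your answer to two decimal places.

18.79

By backward induction:
Round 6 (the studio proposes): rejection yields 0 for the distributor; the studio offers 0 and keeps 40.
Round 5 (the distributor proposes): the studio can get 40 next round, worth 0.75 × 40 = 30 now; the distributor offers that and keeps 10.
Round 4 (the studio proposes): the distributor can get 10 next round, worth 0.75 × 10 = 7.5 now, so the studio offers 7.5, keeping 32.5.
Round 3 (the distributor proposes): the studio can get 32.5 next round, worth 0.75 × 32.5 = 24.375 now. The distributor offers 24.375 and keeps 40 − 24.375 = 15.625.
Round 2 (the studio proposes): the distributor can get 15.625 next round, worth 0.75 × 15.625 = 11.71875 now; the studio offers that and keeps 28.28125.
Round 1 (the distributor proposes): the studio can get 28.28125 next round, worth 0.75 × 28.28125 = 21.2109375 now. The distributor offers 21.2109375 and keeps 40 − 21.2109375 = 18.7890625.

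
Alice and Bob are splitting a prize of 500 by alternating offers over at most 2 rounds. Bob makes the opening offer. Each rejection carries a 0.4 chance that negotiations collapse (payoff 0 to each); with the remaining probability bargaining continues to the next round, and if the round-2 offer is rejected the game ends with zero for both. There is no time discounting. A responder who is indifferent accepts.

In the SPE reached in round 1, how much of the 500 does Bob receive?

By backward induction:
Round 2 (Alice proposes): Bob will accept anything ≥ 0, so Alice offers 0 and keeps 500.
Round 1 (Bob proposes): rejecting gives Alice an expected 0.6 × 500 = 300. Bob offers 300 and keeps 500 − 300 = 200.

200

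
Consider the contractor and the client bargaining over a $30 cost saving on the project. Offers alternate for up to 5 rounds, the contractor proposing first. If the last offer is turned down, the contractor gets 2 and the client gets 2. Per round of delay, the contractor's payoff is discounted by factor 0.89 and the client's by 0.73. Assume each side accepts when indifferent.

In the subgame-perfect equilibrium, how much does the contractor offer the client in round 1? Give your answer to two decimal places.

Round 5 (the contractor proposes): the client gets 2 if talks fail, so the contractor offers 2 and keeps 28.
Round 4 (the client proposes): the contractor can get 28 next round, worth 0.89 × 28 = 24.92 now; the client offers that and keeps 5.08.
Round 3 (the contractor proposes): the client can get 5.08 next round, worth 0.73 × 5.08 = 3.7084 now, so the contractor offers 3.7084, keeping 26.2916.
Round 2 (the client proposes): the contractor can get 26.2916 next round, worth 0.89 × 26.2916 = 23.399524 now, so the client offers 23.399524, keeping 6.600476.
Round 1 (the contractor proposes): the client can get 6.600476 next round, worth 0.73 × 6.600476 = 4.81834748 now, so the contractor offers 4.81834748, keeping 25.18165252.

4.82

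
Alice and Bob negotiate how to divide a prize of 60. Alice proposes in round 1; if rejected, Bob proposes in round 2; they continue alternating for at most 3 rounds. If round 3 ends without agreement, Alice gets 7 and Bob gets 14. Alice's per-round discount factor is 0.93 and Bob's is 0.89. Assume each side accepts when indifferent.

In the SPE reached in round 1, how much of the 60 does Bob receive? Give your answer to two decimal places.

By backward induction:
Round 3 (Alice proposes): Bob gets 14 if talks fail, so Alice offers 14 and keeps 46.
Round 2 (Bob proposes): Alice can get 46 next round, worth 0.93 × 46 = 42.78 now; Bob offers that and keeps 17.22.
Round 1 (Alice proposes): Bob can get 17.22 next round, worth 0.89 × 17.22 = 15.3258 now. Alice offers 15.3258 and keeps 60 − 15.3258 = 44.6742.

15.33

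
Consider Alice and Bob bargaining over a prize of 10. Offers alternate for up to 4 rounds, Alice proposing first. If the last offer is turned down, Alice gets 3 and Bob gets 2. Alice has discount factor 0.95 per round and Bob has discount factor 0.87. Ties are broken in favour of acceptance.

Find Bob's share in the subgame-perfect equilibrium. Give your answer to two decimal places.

5.47

Round 4 (Bob proposes): Alice gets 3 if talks fail, so Bob offers 3 and keeps 7.
Round 3 (Alice proposes): Bob can get 7 next round, worth 0.87 × 7 = 6.09 now. Alice offers 6.09 and keeps 10 − 6.09 = 3.91.
Round 2 (Bob proposes): Alice can get 3.91 next round, worth 0.95 × 3.91 = 3.7145 now, so Bob offers 3.7145, keeping 6.2855.
Round 1 (Alice proposes): Bob can get 6.2855 next round, worth 0.87 × 6.2855 = 5.468385 now, so Alice offers 5.468385, keeping 4.531615.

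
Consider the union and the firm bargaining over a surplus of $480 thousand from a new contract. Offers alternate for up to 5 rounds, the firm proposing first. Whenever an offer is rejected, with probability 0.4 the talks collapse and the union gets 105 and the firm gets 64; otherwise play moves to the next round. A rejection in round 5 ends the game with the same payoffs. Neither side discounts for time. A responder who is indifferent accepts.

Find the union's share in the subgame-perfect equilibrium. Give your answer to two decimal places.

206.51

By backward induction:
Round 5 (the firm proposes): the union gets 105 if talks fail, so the firm offers 105 and keeps 375.
Round 4 (the union proposes): rejecting gives the firm an expected 0.6 × 375 + 0.4 × 64 = 250.6, so the union offers 250.6, keeping 229.4.
Round 3 (the firm proposes): rejecting gives the union an expected 0.6 × 229.4 + 0.4 × 105 = 179.64; the firm offers that and keeps 300.36.
Round 2 (the union proposes): rejecting gives the firm an expected 0.6 × 300.36 + 0.4 × 64 = 205.816; the union offers that and keeps 274.184.
Round 1 (the firm proposes): rejecting gives the union an expected 0.6 × 274.184 + 0.4 × 105 = 206.5104. The firm offers 206.5104 and keeps 480 − 206.5104 = 273.4896.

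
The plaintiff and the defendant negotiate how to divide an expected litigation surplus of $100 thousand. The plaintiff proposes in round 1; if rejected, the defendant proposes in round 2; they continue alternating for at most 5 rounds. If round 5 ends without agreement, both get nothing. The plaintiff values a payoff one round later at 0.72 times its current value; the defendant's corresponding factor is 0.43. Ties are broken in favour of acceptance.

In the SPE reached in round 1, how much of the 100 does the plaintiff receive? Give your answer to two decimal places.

Work backward from the last round.
Round 5 (the plaintiff proposes): rejection yields 0 for the defendant; the plaintiff offers 0 and keeps 100.
Round 4 (the defendant proposes): the plaintiff can get 100 next round, worth 0.72 × 100 = 72 now; the defendant offers that and keeps 28.
Round 3 (the plaintiff proposes): the defendant can get 28 next round, worth 0.43 × 28 = 12.04 now; the plaintiff offers that and keeps 87.96.
Round 2 (the defendant proposes): the plaintiff can get 87.96 next round, worth 0.72 × 87.96 = 63.3312 now. The defendant offers 63.3312 and keeps 100 − 63.3312 = 36.6688.
Round 1 (the plaintiff proposes): the defendant can get 36.6688 next round, worth 0.43 × 36.6688 = 15.767584 now. The plaintiff offers 15.767584 and keeps 100 − 15.767584 = 84.232416.

84.23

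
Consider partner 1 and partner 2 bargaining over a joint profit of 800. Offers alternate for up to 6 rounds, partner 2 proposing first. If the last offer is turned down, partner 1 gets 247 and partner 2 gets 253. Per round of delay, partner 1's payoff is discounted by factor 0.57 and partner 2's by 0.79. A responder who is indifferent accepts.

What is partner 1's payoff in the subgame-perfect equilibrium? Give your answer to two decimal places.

202.10

Round 6 (partner 1 proposes): partner 2 gets 253 if talks fail, so partner 1 offers 253 and keeps 547.
Round 5 (partner 2 proposes): partner 1 can get 547 next round, worth 0.57 × 547 = 311.79 now. Partner 2 offers 311.79 and keeps 800 − 311.79 = 488.21.
Round 4 (partner 1 proposes): partner 2 can get 488.21 next round, worth 0.79 × 488.21 = 385.6859 now; partner 1 offers that and keeps 414.3141.
Round 3 (partner 2 proposes): partner 1 can get 414.3141 next round, worth 0.57 × 414.3141 = 236.159037 now. Partner 2 offers 236.159037 and keeps 800 − 236.159037 = 563.840963.
Round 2 (partner 1 proposes): partner 2 can get 563.840963 next round, worth 0.79 × 563.840963 = 445.43436077 now. Partner 1 offers 445.43436077 and keeps 800 − 445.43436077 = 354.56563923.
Round 1 (partner 2 proposes): partner 1 can get 354.56563923 next round, worth 0.57 × 354.56563923 = 202.1024143611 now, so partner 2 offers 202.1024143611, keeping 597.8975856389.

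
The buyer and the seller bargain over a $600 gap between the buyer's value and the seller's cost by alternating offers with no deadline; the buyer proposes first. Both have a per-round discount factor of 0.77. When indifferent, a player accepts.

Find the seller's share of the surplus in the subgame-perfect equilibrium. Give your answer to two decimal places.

When the buyer proposes, the seller accepts any offer worth at least 0.77 times what the seller would get by proposing next round; and vice versa.
This gives x = 600 − 0.77y and y = 600 − 0.77x, where x and y are each side's share when it proposes.
Hence (1 − 0.77·0.77)x = 600(1 − 0.77), i.e. 0.4071·x = 138.
x ≈ 338.9831; the seller's share is 600 − x ≈ 261.0169.

261.02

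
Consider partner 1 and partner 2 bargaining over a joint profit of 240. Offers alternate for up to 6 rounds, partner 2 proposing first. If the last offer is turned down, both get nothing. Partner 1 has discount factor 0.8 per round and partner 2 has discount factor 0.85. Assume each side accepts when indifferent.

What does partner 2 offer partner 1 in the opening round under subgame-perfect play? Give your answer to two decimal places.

Solve by backward induction from round 6.
Round 6 (partner 1 proposes): rejection yields 0 for partner 2; partner 1 offers 0 and keeps 240.
Round 5 (partner 2 proposes): partner 1 can get 240 next round, worth 0.8 × 240 = 192 now. Partner 2 offers 192 and keeps 240 − 192 = 48.
Round 4 (partner 1 proposes): partner 2 can get 48 next round, worth 0.85 × 48 = 40.8 now. Partner 1 offers 40.8 and keeps 240 − 40.8 = 199.2.
Round 3 (partner 2 proposes): partner 1 can get 199.2 next round, worth 0.8 × 199.2 = 159.36 now, so partner 2 offers 159.36, keeping 80.64.
Round 2 (partner 1 proposes): partner 2 can get 80.64 next round, worth 0.85 × 80.64 = 68.544 now; partner 1 offers that and keeps 171.456.
Round 1 (partner 2 proposes): partner 1 can get 171.456 next round, worth 0.8 × 171.456 = 137.1648 now, so partner 2 offers 137.1648, keeping 102.8352.

137.16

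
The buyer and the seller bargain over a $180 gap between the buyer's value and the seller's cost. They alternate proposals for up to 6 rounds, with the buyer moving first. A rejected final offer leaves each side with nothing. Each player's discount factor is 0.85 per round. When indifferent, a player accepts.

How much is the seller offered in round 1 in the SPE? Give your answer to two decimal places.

Work backward from the last round.
Round 6 (the seller proposes): the buyer will accept anything ≥ 0, so the seller offers 0 and keeps 180.
Round 5 (the buyer proposes): the seller can get 180 next round, worth 0.85 × 180 = 153 now; the buyer offers that and keeps 27.
Round 4 (the seller proposes): the buyer can get 27 next round, worth 0.85 × 27 = 22.95 now; the seller offers that and keeps 157.05.
Round 3 (the buyer proposes): the seller can get 157.05 next round, worth 0.85 × 157.05 = 133.4925 now, so the buyer offers 133.4925, keeping 46.5075.
Round 2 (the seller proposes): the buyer can get 46.5075 next round, worth 0.85 × 46.5075 = 39.531375 now; the seller offers that and keeps 140.468625.
Round 1 (the buyer proposes): the seller can get 140.468625 next round, worth 0.85 × 140.468625 = 119.39833125 now; the buyer offers that and keeps 60.60166875.

119.40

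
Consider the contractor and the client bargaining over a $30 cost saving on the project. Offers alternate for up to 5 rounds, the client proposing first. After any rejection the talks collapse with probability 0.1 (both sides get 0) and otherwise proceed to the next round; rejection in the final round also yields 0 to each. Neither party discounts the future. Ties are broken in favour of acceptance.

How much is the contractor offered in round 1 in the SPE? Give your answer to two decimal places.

Round 5 (the client proposes): rejection yields 0 for the contractor; the client offers 0 and keeps 30.
Round 4 (the contractor proposes): rejecting gives the client an expected 0.9 × 30 = 27, so the contractor offers 27, keeping 3.
Round 3 (the client proposes): rejecting gives the contractor an expected 0.9 × 3 = 2.7. The client offers 2.7 and keeps 30 − 2.7 = 27.3.
Round 2 (the contractor proposes): rejecting gives the client an expected 0.9 × 27.3 = 24.57; the contractor offers that and keeps 5.43.
Round 1 (the client proposes): rejecting gives the contractor an expected 0.9 × 5.43 = 4.887, so the client offers 4.887, keeping 25.113.

4.89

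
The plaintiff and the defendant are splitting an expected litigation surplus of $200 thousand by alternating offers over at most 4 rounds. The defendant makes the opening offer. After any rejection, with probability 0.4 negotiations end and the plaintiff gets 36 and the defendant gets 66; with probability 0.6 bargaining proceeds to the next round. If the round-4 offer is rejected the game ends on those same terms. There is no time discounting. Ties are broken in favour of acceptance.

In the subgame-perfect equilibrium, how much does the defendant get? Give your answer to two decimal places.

119.31

Round 4 (the plaintiff proposes): the defendant gets 66 if talks fail, so the plaintiff offers 66 and keeps 134.
Round 3 (the defendant proposes): rejecting gives the plaintiff an expected 0.6 × 134 + 0.4 × 36 = 94.8. The defendant offers 94.8 and keeps 200 − 94.8 = 105.2.
Round 2 (the plaintiff proposes): rejecting gives the defendant an expected 0.6 × 105.2 + 0.4 × 66 = 89.52; the plaintiff offers that and keeps 110.48.
Round 1 (the defendant proposes): rejecting gives the plaintiff an expected 0.6 × 110.48 + 0.4 × 36 = 80.688. The defendant offers 80.688 and keeps 200 − 80.688 = 119.312.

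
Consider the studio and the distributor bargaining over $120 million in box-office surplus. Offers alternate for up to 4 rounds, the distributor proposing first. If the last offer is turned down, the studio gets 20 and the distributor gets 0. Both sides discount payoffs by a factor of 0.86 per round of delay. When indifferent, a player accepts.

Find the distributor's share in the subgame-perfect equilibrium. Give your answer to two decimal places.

Work backward from the last round.
Round 4 (the studio proposes): the distributor will accept anything ≥ 0, so the studio offers 0 and keeps 120.
Round 3 (the distributor proposes): the studio can get 120 next round, worth 0.86 × 120 = 103.2 now, so the distributor offers 103.2, keeping 16.8.
Round 2 (the studio proposes): the distributor can get 16.8 next round, worth 0.86 × 16.8 = 14.448 now; the studio offers that and keeps 105.552.
Round 1 (the distributor proposes): the studio can get 105.552 next round, worth 0.86 × 105.552 = 90.77472 now, so the distributor offers 90.77472, keeping 29.22528.

29.23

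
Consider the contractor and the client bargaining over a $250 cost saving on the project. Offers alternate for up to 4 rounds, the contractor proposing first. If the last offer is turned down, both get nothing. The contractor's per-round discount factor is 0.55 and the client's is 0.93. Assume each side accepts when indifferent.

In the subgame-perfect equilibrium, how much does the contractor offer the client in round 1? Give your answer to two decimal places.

Round 4 (the client proposes): rejection yields 0 for the contractor; the client offers 0 and keeps 250.
Round 3 (the contractor proposes): the client can get 250 next round, worth 0.93 × 250 = 232.5 now. The contractor offers 232.5 and keeps 250 − 232.5 = 17.5.
Round 2 (the client proposes): the contractor can get 17.5 next round, worth 0.55 × 17.5 = 9.625 now; the client offers that and keeps 240.375.
Round 1 (the contractor proposes): the client can get 240.375 next round, worth 0.93 × 240.375 = 223.54875 now; the contractor offers that and keeps 26.45125.

223.55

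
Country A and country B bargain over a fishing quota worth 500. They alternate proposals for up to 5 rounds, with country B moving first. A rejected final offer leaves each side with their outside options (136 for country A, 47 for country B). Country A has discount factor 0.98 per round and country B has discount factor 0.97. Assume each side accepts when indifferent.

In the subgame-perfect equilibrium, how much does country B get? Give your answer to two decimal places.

Round 5 (country B proposes): country A gets 136 if talks fail, so country B offers 136 and keeps 364.
Round 4 (country A proposes): country B can get 364 next round, worth 0.97 × 364 = 353.08 now; country A offers that and keeps 146.92.
Round 3 (country B proposes): country A can get 146.92 next round, worth 0.98 × 146.92 = 143.9816 now, so country B offers 143.9816, keeping 356.0184.
Round 2 (country A proposes): country B can get 356.0184 next round, worth 0.97 × 356.0184 = 345.337848 now, so country A offers 345.337848, keeping 154.662152.
Round 1 (country B proposes): country A can get 154.662152 next round, worth 0.98 × 154.662152 = 151.56890896 now, so country B offers 151.56890896, keeping 348.43109104.

348.43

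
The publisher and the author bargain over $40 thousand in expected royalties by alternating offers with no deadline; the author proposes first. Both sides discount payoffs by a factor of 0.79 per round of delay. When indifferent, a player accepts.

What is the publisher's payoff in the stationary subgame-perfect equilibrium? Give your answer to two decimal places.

17.65

In a stationary SPE each proposer offers the other exactly their discounted continuation value.
If the author keeps x when proposing and the publisher keeps y when proposing, then x = 40 − 0.79y and y = 40 − 0.79x.
Solving: x = 40(1 − 0.79) / (1 − 0.79·0.79) = 8.4 / 0.3759 ≈ 22.3464.
The publisher gets 40 − 22.3464 ≈ 17.6536.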